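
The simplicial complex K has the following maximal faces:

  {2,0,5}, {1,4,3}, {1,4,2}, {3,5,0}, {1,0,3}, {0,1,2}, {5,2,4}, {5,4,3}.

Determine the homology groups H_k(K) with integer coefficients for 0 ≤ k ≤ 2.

We work with the vertex ordering 0 < 1 < 2 < 3 < 4 < 5. The simplices of K, each written with vertices in increasing order, are:

  0-simplices (6): [0], [1], [2], [3], [4], [5]
  1-simplices (12): [0,1], [0,2], [0,3], [0,5], [1,2], [1,3], [1,4], [2,4], [2,5], [3,4], [3,5], [4,5]
  2-simplices (8): [0,1,2], [0,1,3], [0,2,5], [0,3,5], [1,2,4], [1,3,4], [2,4,5], [3,4,5]

so the chain groups are C_0 ≅ Z^6, C_1 ≅ Z^12, C_2 ≅ Z^8.

∂_1: C_1 → C_0 sends each edge [p,q] (with p < q) to q − p. For instance
  ∂[0,3] = [3] − [0].
The 6×12 boundary matrix has rank 5 and Smith normal form diag(1,1,1,1,1).

Boundary ∂_2: C_2 → C_1 maps a triangle to the signed sum of its edges. For instance
  ∂[0,3,5] = [3,5] − [0,5] + [0,3],
  ∂[3,4,5] = [4,5] − [3,5] + [3,4].
The resulting 12×8 matrix has rank 7, and its Smith normal form has invariant factors (1,1,1,1,1,1,1).

Computing H_k = (kernel of ∂_k) / (image of ∂_{k+1}):

  H_0: rank C_0 − rank ∂_1 = 6 − 5 = 1, and the invariant factors of ∂_1 are all 1, so H_0 = Z.
  H_1: rank ker ∂_1 − rank ∂_2 = (12 − 5) − 7 = 0, and the invariant factors of ∂_2 are all 1, so H_1 = 0.
  H_2: rank ker ∂_2 − rank ∂_3 = (8 − 7) − 0 = 1, and there is no ∂_3, so H_2 = Z.

(K is a triangulation of the 2-sphere S^2.)

H_0 ≅ Z,  H_1 = 0,  H_2 ≅ Z.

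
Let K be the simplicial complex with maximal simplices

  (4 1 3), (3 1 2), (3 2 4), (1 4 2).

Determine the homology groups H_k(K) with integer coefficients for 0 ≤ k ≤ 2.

Fix the vertex order 1 < 2 < 3 < 4 and write every simplex with vertices in increasing order. Then dim K = 2 and the simplices of K are:

  0-simplices (4): [1], [2], [3], [4]
  1-simplices (6): [1,2], [1,3], [1,4], [2,3], [2,4], [3,4]
  2-simplices (4): [1,2,3], [1,2,4], [1,3,4], [2,3,4]

giving chain groups C_0 ≅ Z^4, C_1 ≅ Z^6, C_2 ≅ Z^4.

The boundary map ∂_1: C_1 → C_0 sends each edge [p,q] (with p < q) to q − p. For instance
  ∂[2,3] = [3] − [2].
As a 4×6 matrix over Z this has rank 3, with invariant factors (1,1,1).

∂_2: C_2 → C_1 acts by ∂[p,q,r] = [q,r] − [p,r] + [p,q]. For instance
  ∂[1,2,3] = [2,3] − [1,3] + [1,2],
  ∂[2,3,4] = [3,4] − [2,4] + [2,3].
The resulting 6×4 matrix has rank 3, and its Smith normal form has invariant factors (1,1,1).

Now H_k = ker ∂_k / im ∂_{k+1}, so:

  H_0: rank C_0 − rank ∂_1 = 4 − 3 = 1, and the invariant factors of ∂_1 are all 1, so H_0 ≅ Z.
  H_1: rank ker ∂_1 − rank ∂_2 = (6 − 3) − 3 = 0, and the invariant factors of ∂_2 are all 1, so H_1 ≅ 0.
  H_2: rank ker ∂_2 − rank ∂_3 = (4 − 3) − 0 = 1, and there is no ∂_3, so H_2 ≅ Z.

(K is a triangulation of the 2-sphere S^2.)

H_0 = Z,  H_1 = 0,  H_2 = Z.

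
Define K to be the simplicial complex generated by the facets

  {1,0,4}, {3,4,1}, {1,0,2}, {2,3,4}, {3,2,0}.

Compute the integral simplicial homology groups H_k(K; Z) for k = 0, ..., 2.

Fix the vertex order 0 < 1 < 2 < 3 < 4 and write every simplex with vertices in increasing order. Then dim K = 2 and the simplices of K are:

  0-simplices (5): [0], [1], [2], [3], [4]
  1-simplices (10): [0,1], [0,2], [0,3], [0,4], [1,2], [1,3], [1,4], [2,3], [2,4], [3,4]
  2-simplices (5): [0,1,2], [0,1,4], [0,2,3], [1,3,4], [2,3,4]

giving chain groups C_0 ≅ Z^5, C_1 ≅ Z^10, C_2 ≅ Z^5.

Boundary ∂_1: C_1 → C_0 maps an edge to its endpoints' difference, ∂[p,q] = q − p.
This gives a 5×10 integer matrix of rank 4; reducing to Smith normal form yields diagonal entries (1,1,1,1).

Boundary ∂_2: C_2 → C_1 maps a triangle to the signed sum of its edges. For instance
  ∂[0,1,4] = [1,4] − [0,4] + [0,1],
  ∂[2,3,4] = [3,4] − [2,4] + [2,3].
This gives a 10×5 integer matrix of rank 5; reducing to Smith normal form yields diagonal entries (1,1,1,1,1).

From H_k ≅ ker(∂_k) / im(∂_{k+1}) we obtain:

  H_0: rank C_0 − rank ∂_1 = 5 − 4 = 1, and the invariant factors of ∂_1 are all 1, so H_0 ≅ Z.
  H_1: rank ker ∂_1 − rank ∂_2 = (10 − 4) − 5 = 1, and the invariant factors of ∂_2 are all 1, so H_1 ≅ Z.
  H_2: rank ker ∂_2 − rank ∂_3 = (5 − 5) − 0 = 0, and there is no ∂_3, so H_2 ≅ 0.

As a check, the Euler characteristic is 5 − 10 + 5 = 0, which agrees with 1 − 1 + 0 = 0.
(K is a triangulation of the Möbius band.)

H_0 ≅ Z,  H_1 ≅ Z,  H_2 = 0.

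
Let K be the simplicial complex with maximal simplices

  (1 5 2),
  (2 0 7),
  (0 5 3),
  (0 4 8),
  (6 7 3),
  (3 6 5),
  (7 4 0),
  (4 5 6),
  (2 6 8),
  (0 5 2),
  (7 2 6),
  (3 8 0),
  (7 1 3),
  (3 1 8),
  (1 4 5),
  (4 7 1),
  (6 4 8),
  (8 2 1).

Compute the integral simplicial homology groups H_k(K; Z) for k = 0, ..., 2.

H_0 ≅ Z,  H_1 ≅ Z^2,  H_2 ≅ Z.

K has 9 vertices, 27 edges, 18 triangles.
rank ∂_0 = 0, rank ∂_1 = 8 ⇒ b_0 = 9 − 0 − 8 = 1; all invariant factors of ∂_1 are 1 so no torsion. So H_0 = Z.
rank ∂_1 = 8, rank ∂_2 = 17 ⇒ b_1 = 27 − 8 − 17 = 2; all invariant factors of ∂_2 are 1 so no torsion. So H_1 = Z^2.
rank ∂_2 = 17, rank ∂_3 = 0 ⇒ b_2 = 18 − 17 − 0 = 1. So H_2 = Z.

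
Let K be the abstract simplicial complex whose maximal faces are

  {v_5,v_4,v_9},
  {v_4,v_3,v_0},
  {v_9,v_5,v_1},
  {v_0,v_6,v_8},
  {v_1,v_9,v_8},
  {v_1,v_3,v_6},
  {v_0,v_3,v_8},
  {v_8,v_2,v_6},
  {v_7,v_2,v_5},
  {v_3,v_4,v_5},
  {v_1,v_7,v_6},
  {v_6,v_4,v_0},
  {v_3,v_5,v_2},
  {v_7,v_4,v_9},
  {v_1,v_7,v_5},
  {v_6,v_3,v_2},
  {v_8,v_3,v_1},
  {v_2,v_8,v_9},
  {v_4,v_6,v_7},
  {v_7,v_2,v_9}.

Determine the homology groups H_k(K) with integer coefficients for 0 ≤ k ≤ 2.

H_0 ≅ Z,  H_1 ≅ Z ⊕ Z/2,  H_2 = 0.

Fix the vertex order v_0 < v_1 < v_2 < v_3 < v_4 < v_5 < v_6 < v_7 < v_8 < v_9 and write every simplex with vertices in increasing order. Then dim K = 2 and the simplices of K are:

  0-simplices (10): [v_0], [v_1], [v_2], [v_3], [v_4], [v_5], [v_6], [v_7], [v_8], [v_9]
  1-simplices (30): (30 of them)
  2-simplices (20): (20 of them)

giving chain groups C_0 ≅ Z^10, C_1 ≅ Z^30, C_2 ≅ Z^20.

Boundary ∂_1: C_1 → C_0 is given by ∂[p,q] = [q] − [p].
The 10×30 boundary matrix has rank 9 and Smith normal form diag(1,1,1,1,1,1,1,1,1).

∂_2: C_2 → C_1 acts by ∂[p,q,r] = [q,r] − [p,r] + [p,q]. For instance
  ∂[v_2,v_6,v_8] = [v_6,v_8] − [v_2,v_8] + [v_2,v_6],
  ∂[v_4,v_7,v_9] = [v_7,v_9] − [v_4,v_9] + [v_4,v_7].
This gives a 30×20 integer matrix of rank 20; reducing to Smith normal form yields diagonal entries (1,1,1,1,1,1,1,1,1,1,1,1,1,1,1,1,1,1,1,2).

Computing H_k = (kernel of ∂_k) / (image of ∂_{k+1}):

  H_0: rank C_0 − rank ∂_1 = 10 − 9 = 1, and the invariant factors of ∂_1 are all 1, so H_0 ≅ Z.
  H_1: rank ker ∂_1 − rank ∂_2 = (30 − 9) − 20 = 1, and ∂_2 has invariant factor 2 > 1, so H_1 ≅ Z ⊕ Z/2.
  H_2: rank ker ∂_2 − rank ∂_3 = (20 − 20) − 0 = 0, and there is no ∂_3, so H_2 ≅ 0.

(K is a triangulation of the Klein bottle.)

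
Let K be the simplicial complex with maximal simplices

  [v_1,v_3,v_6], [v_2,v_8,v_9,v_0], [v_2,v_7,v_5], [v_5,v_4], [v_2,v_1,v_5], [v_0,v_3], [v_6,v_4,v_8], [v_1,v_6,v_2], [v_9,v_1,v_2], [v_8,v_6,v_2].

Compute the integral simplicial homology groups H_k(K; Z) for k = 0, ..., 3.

H_0 = Z,  H_1 = Z^2,  H_2 = 0,  H_3 = 0.

We work with the vertex ordering v_0 < v_1 < v_2 < v_3 < v_4 < v_5 < v_6 < v_7 < v_8 < v_9. The simplices of K, each written with vertices in increasing order, are:

  0-simplices (10): [v_0], [v_1], [v_2], [v_3], [v_4], [v_5], [v_6], [v_7], [v_8], [v_9]
  1-simplices (21): (21 of them)
  2-simplices (11): (11 of them)
  3-simplices (1): [v_0,v_2,v_8,v_9]

Hence C_0 ≅ Z^10, C_1 ≅ Z^21, C_2 ≅ Z^11, C_3 ≅ Z^1.

∂_1: C_1 → C_0 maps an edge to its endpoints' difference, ∂[p,q] = q − p. For instance
  ∂[v_1,v_5] = [v_5] − [v_1].
As a 10×21 matrix over Z this has rank 9, with invariant factors (1,1,1,1,1,1,1,1,1).

Boundary ∂_2: C_2 → C_1 sends each 2-simplex [p,q,r] to [q,r] − [p,r] + [p,q]. For instance
  ∂[v_4,v_6,v_8] = [v_6,v_8] − [v_4,v_8] + [v_4,v_6],
  ∂[v_2,v_8,v_9] = [v_8,v_9] − [v_2,v_9] + [v_2,v_8].
The 21×11 boundary matrix has rank 10 and Smith normal form diag(1,1,1,1,1,1,1,1,1,1).

∂_3: C_3 → C_2 sends each 3-simplex σ to the alternating sum Σ_i (−1)^i (σ with its i-th vertex removed). For instance
  ∂[v_0,v_2,v_8,v_9] = [v_2,v_8,v_9] − [v_0,v_8,v_9] + [v_0,v_2,v_9] − [v_0,v_2,v_8].
The resulting 11×1 matrix has rank 1, and its Smith normal form has invariant factors (1).

Now H_k = ker ∂_k / im ∂_{k+1}, so:

  H_0: rank C_0 − rank ∂_1 = 10 − 9 = 1, and the invariant factors of ∂_1 are all 1, so H_0 ≅ Z.
  H_1: rank ker ∂_1 − rank ∂_2 = (21 − 9) − 10 = 2, and the invariant factors of ∂_2 are all 1, so H_1 ≅ Z^2.
  H_2: rank ker ∂_2 − rank ∂_3 = (11 − 10) − 1 = 0, and the invariant factors of ∂_3 are all 1, so H_2 ≅ 0.
  H_3: rank ker ∂_3 − rank ∂_4 = (1 − 1) − 0 = 0, and there is no ∂_4, so H_3 ≅ 0.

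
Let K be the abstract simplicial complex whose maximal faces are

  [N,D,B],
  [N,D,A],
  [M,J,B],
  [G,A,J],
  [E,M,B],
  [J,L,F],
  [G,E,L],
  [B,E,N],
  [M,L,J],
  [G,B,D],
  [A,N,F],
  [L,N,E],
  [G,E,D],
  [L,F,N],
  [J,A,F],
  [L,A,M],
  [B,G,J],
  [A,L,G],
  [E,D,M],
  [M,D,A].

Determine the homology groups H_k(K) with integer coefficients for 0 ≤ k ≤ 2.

H_0 ≅ Z,  H_1 ≅ Z ⊕ Z/2,  H_2 = 0.

We work with the vertex ordering A < B < D < E < F < G < J < L < M < N. The simplices of K, each written with vertices in increasing order, are:

  0-simplices (10): A, B, D, E, F, G, J, L, M, N
  1-simplices (30): AD, AF, AG, AJ, AL, AM, AN, BD, BE, BG, BJ, BM, BN, DE, DG, DM, DN, EG, EL, EM, EN, FJ, FL, FN, GJ, GL, JL, JM, LM, LN
  2-simplices (20): ADM, ADN, AFJ, AFN, AGJ, AGL, ALM, BDG, BDN, BEM, BEN, BGJ, BJM, DEG, DEM, EGL, ELN, FJL, FLN, JLM

so the chain groups are C_0 ≅ Z^10, C_1 ≅ Z^30, C_2 ≅ Z^20.

The boundary map ∂_1: C_1 → C_0 maps an edge to its endpoints' difference, ∂[p,q] = q − p. For instance
  ∂GL = L − G.
This gives a 10×30 integer matrix of rank 9; reducing to Smith normal form yields diagonal entries (1,1,1,1,1,1,1,1,1).

∂_2: C_2 → C_1 acts by ∂[p,q,r] = [q,r] − [p,r] + [p,q]. For instance
  ∂DEM = EM − DM + DE,
  ∂BJM = JM − BM + BJ.
As a 30×20 matrix over Z this has rank 20, with invariant factors (1,1,1,1,1,1,1,1,1,1,1,1,1,1,1,1,1,1,1,2).

Reading off H_k = ker ∂_k / im ∂_{k+1}:

  H_0: rank C_0 − rank ∂_1 = 10 − 9 = 1, and the invariant factors of ∂_1 are all 1, so H_0 ≅ Z.
  H_1: rank ker ∂_1 − rank ∂_2 = (30 − 9) − 20 = 1, and ∂_2 has invariant factor 2 > 1, so H_1 ≅ Z ⊕ Z/2.
  H_2: rank ker ∂_2 − rank ∂_3 = (20 − 20) − 0 = 0, and there is no ∂_3, so H_2 ≅ 0.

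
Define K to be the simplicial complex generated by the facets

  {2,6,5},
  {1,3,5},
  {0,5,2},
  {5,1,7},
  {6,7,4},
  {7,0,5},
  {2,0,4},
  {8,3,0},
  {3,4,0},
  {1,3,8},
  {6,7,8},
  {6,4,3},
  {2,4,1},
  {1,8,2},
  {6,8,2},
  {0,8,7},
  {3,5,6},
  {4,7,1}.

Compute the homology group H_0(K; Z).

Order the vertices as 0 < 1 < 2 < 3 < 4 < 5 < 6 < 7 < 8. Listing each simplex with vertices in this order, K has dimension 2 with simplices:

  0-simplices (9): [0], [1], [2], [3], [4], [5], [6], [7], [8]
  1-simplices (27): (27 of them)
  2-simplices (18): [0,2,4], [0,2,5], [0,3,4], [0,3,8], [0,5,7], [0,7,8], [1,2,4], [1,2,8], [1,3,5], [1,3,8], [1,4,7], [1,5,7], [2,5,6], [2,6,8], [3,4,6], [3,5,6], [4,6,7], [6,7,8]

Hence C_0 ≅ Z^9, C_1 ≅ Z^27, C_2 ≅ Z^18.

∂_1: C_1 → C_0 is given by ∂[p,q] = [q] − [p].
As a 9×27 matrix over Z this has rank 8, with invariant factors (1,1,1,1,1,1,1,1).

∂_2: C_2 → C_1 acts by ∂[p,q,r] = [q,r] − [p,r] + [p,q]. For instance
  ∂[0,3,8] = [3,8] − [0,8] + [0,3],
  ∂[3,4,6] = [4,6] − [3,6] + [3,4].
The 27×18 boundary matrix has rank 17 and Smith normal form diag(1,1,1,1,1,1,1,1,1,1,1,1,1,1,1,1,1).

Now H_k = ker ∂_k / im ∂_{k+1}, so:

  H_0: rank C_0 − rank ∂_1 = 9 − 8 = 1, and the invariant factors of ∂_1 are all 1, so H_0 ≅ Z.

H_0 ≅ Z.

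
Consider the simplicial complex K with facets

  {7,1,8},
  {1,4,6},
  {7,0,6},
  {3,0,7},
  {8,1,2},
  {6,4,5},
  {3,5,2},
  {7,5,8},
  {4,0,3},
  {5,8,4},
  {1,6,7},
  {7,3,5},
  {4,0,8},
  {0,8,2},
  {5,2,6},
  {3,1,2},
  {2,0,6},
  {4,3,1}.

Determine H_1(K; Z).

H_1 = Z^2.

Order the vertices as 0 < 1 < 2 < 3 < 4 < 5 < 6 < 7 < 8. Listing each simplex with vertices in this order, K has dimension 2 with simplices:

  0-simplices (9): [0], [1], [2], [3], [4], [5], [6], [7], [8]
  1-simplices (27): (27 of them)
  2-simplices (18): [0,2,6], [0,2,8], [0,3,4], [0,3,7], [0,4,8], [0,6,7], [1,2,3], [1,2,8], [1,3,4], [1,4,6], [1,6,7], [1,7,8], [2,3,5], [2,5,6], [3,5,7], [4,5,6], [4,5,8], [5,7,8]

Hence C_0 ≅ Z^9, C_1 ≅ Z^27, C_2 ≅ Z^18.

∂_1: C_1 → C_0 sends each edge [p,q] (with p < q) to q − p. For instance
  ∂[5,8] = [8] − [5].
The 9×27 boundary matrix has rank 8 and Smith normal form diag(1,1,1,1,1,1,1,1).

Boundary ∂_2: C_2 → C_1 acts by ∂[p,q,r] = [q,r] − [p,r] + [p,q]. For instance
  ∂[3,5,7] = [5,7] − [3,7] + [3,5],
  ∂[1,4,6] = [4,6] − [1,6] + [1,4].
The 27×18 boundary matrix has rank 17 and Smith normal form diag(1,1,1,1,1,1,1,1,1,1,1,1,1,1,1,1,1).

Now H_k = ker ∂_k / im ∂_{k+1}, so:

  H_1: rank ker ∂_1 − rank ∂_2 = (27 − 8) − 17 = 2, and the invariant factors of ∂_2 are all 1, so H_1 ≅ Z^2.

(K is a triangulation of the torus T^2.)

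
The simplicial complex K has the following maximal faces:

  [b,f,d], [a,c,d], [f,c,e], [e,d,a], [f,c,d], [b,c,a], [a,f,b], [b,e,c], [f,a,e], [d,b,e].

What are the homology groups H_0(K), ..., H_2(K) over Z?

H_0 = Z,  H_1 = Z/2,  H_2 = 0.

Fix the vertex order a < b < c < d < e < f and write every simplex with vertices in increasing order. Then dim K = 2 and the simplices of K are:

  0-simplices (6): a, b, c, d, e, f
  1-simplices (15): ab, ac, ad, ae, af, bc, bd, be, bf, cd, ce, cf, de, df, ef
  2-simplices (10): abc, abf, acd, ade, aef, bce, bde, bdf, cdf, cef

so the chain groups are C_0 ≅ Z^6, C_1 ≅ Z^15, C_2 ≅ Z^10.

∂_1: C_1 → C_0 maps an edge to its endpoints' difference, ∂[p,q] = q − p.
The 6×15 boundary matrix has rank 5 and Smith normal form diag(1,1,1,1,1).

Boundary ∂_2: C_2 → C_1 sends each 2-simplex [p,q,r] to [q,r] − [p,r] + [p,q]. For instance
  ∂abf = bf − af + ab,
  ∂abc = bc − ac + ab.
The resulting 15×10 matrix has rank 10, and its Smith normal form has invariant factors (1,1,1,1,1,1,1,1,1,2).

Computing H_k = (kernel of ∂_k) / (image of ∂_{k+1}):

  H_0: rank C_0 − rank ∂_1 = 6 − 5 = 1, and the invariant factors of ∂_1 are all 1, so H_0 ≅ Z.
  H_1: rank ker ∂_1 − rank ∂_2 = (15 − 5) − 10 = 0, and ∂_2 has invariant factor 2 > 1, so H_1 ≅ Z/2.
  H_2: rank ker ∂_2 − rank ∂_3 = (10 − 10) − 0 = 0, and there is no ∂_3, so H_2 ≅ 0.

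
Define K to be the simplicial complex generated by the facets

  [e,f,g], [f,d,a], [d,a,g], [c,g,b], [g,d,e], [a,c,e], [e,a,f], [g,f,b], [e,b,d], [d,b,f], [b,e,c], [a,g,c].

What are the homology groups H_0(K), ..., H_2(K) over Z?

Take the total order a < b < c < d < e < f < g on the vertex set. Then K (dimension 2) consists of the simplices:

  0-simplices (7): a, b, c, d, e, f, g
  1-simplices (18): ac, ad, ae, af, ag, bc, bd, be, bf, bg, ce, cg, de, df, dg, ef, eg, fg
  2-simplices (12): ace, acg, adf, adg, aef, bce, bcg, bde, bdf, bfg, deg, efg

so the chain groups are C_0 ≅ Z^7, C_1 ≅ Z^18, C_2 ≅ Z^12.

The boundary map ∂_1: C_1 → C_0 sends each edge [p,q] (with p < q) to q − p. For instance
  ∂ce = e − c.
As a 7×18 matrix over Z this has rank 6, with invariant factors (1,1,1,1,1,1).

The boundary map ∂_2: C_2 → C_1 acts by ∂[p,q,r] = [q,r] − [p,r] + [p,q]. For instance
  ∂efg = fg − eg + ef,
  ∂bcg = cg − bg + bc.
The 18×12 boundary matrix has rank 12 and Smith normal form diag(1,1,1,1,1,1,1,1,1,1,1,2).

Now H_k = ker ∂_k / im ∂_{k+1}, so:

  H_0: rank C_0 − rank ∂_1 = 7 − 6 = 1, and the invariant factors of ∂_1 are all 1, so H_0 = Z.
  H_1: rank ker ∂_1 − rank ∂_2 = (18 − 6) − 12 = 0, and ∂_2 has invariant factor 2 > 1, so H_1 = Z/2.
  H_2: rank ker ∂_2 − rank ∂_3 = (12 − 12) − 0 = 0, and there is no ∂_3, so H_2 = 0.

H_0 = Z,  H_1 = Z/2,  H_2 = 0.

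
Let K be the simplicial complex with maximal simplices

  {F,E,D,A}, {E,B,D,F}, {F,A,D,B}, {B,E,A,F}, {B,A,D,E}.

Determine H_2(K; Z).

H_2 ≅ 0.

K has 5 vertices, 10 edges, 10 triangles, 5 3-simplices.
rank ∂_2 = 6, rank ∂_3 = 4 ⇒ b_2 = 10 − 6 − 4 = 0; all invariant factors of ∂_3 are 1 so no torsion. So H_2 ≅ 0.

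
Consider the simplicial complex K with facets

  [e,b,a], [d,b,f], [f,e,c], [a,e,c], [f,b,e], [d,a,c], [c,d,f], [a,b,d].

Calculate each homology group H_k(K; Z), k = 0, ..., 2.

H_0 = Z,  H_1 = 0,  H_2 = Z.

We work with the vertex ordering a < b < c < d < e < f. The simplices of K, each written with vertices in increasing order, are:

  0-simplices (6): a, b, c, d, e, f
  1-simplices (12): ab, ac, ad, ae, bd, be, bf, cd, ce, cf, df, ef
  2-simplices (8): abd, abe, acd, ace, bdf, bef, cdf, cef

giving chain groups C_0 ≅ Z^6, C_1 ≅ Z^12, C_2 ≅ Z^8.

The boundary map ∂_1: C_1 → C_0 is given by ∂[p,q] = [q] − [p]. For instance
  ∂cf = f − c.
As a 6×12 matrix over Z this has rank 5, with invariant factors (1,1,1,1,1).

∂_2: C_2 → C_1 maps a triangle to the signed sum of its edges. For instance
  ∂abd = bd − ad + ab,
  ∂cef = ef − cf + ce.
As a 12×8 matrix over Z this has rank 7, with invariant factors (1,1,1,1,1,1,1).

Computing H_k = (kernel of ∂_k) / (image of ∂_{k+1}):

  H_0: rank C_0 − rank ∂_1 = 6 − 5 = 1, and the invariant factors of ∂_1 are all 1, so H_0 = Z.
  H_1: rank ker ∂_1 − rank ∂_2 = (12 − 5) − 7 = 0, and the invariant factors of ∂_2 are all 1, so H_1 = 0.
  H_2: rank ker ∂_2 − rank ∂_3 = (8 − 7) − 0 = 1, and there is no ∂_3, so H_2 = Z.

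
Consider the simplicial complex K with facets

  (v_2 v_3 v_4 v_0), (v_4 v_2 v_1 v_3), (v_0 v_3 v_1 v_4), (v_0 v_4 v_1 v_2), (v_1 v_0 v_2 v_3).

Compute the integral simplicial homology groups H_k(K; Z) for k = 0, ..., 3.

H_0 ≅ Z,  H_1 = 0,  H_2 = 0,  H_3 ≅ Z.

We work with the vertex ordering v_0 < v_1 < v_2 < v_3 < v_4. The simplices of K, each written with vertices in increasing order, are:

  0-simplices (5): [v_0], [v_1], [v_2], [v_3], [v_4]
  1-simplices (10): [v_0,v_1], [v_0,v_2], [v_0,v_3], [v_0,v_4], [v_1,v_2], [v_1,v_3], [v_1,v_4], [v_2,v_3], [v_2,v_4], [v_3,v_4]
  2-simplices (10): [v_0,v_1,v_2], [v_0,v_1,v_3], [v_0,v_1,v_4], [v_0,v_2,v_3], [v_0,v_2,v_4], [v_0,v_3,v_4], [v_1,v_2,v_3], [v_1,v_2,v_4], [v_1,v_3,v_4], [v_2,v_3,v_4]
  3-simplices (5): [v_0,v_1,v_2,v_3], [v_0,v_1,v_2,v_4], [v_0,v_1,v_3,v_4], [v_0,v_2,v_3,v_4], [v_1,v_2,v_3,v_4]

giving chain groups C_0 ≅ Z^5, C_1 ≅ Z^10, C_2 ≅ Z^10, C_3 ≅ Z^5.

∂_1: C_1 → C_0 sends each edge [p,q] (with p < q) to q − p. For instance
  ∂[v_3,v_4] = [v_4] − [v_3].
The 5×10 boundary matrix has rank 4 and Smith normal form diag(1,1,1,1).

The boundary map ∂_2: C_2 → C_1 acts by ∂[p,q,r] = [q,r] − [p,r] + [p,q]. For instance
  ∂[v_0,v_1,v_4] = [v_1,v_4] − [v_0,v_4] + [v_0,v_1],
  ∂[v_0,v_3,v_4] = [v_3,v_4] − [v_0,v_4] + [v_0,v_3].
The resulting 10×10 matrix has rank 6, and its Smith normal form has invariant factors (1,1,1,1,1,1).

Boundary ∂_3: C_3 → C_2 sends each 3-simplex σ to the alternating sum Σ_i (−1)^i (σ with its i-th vertex removed). For instance
  ∂[v_1,v_2,v_3,v_4] = [v_2,v_3,v_4] − [v_1,v_3,v_4] + [v_1,v_2,v_4] − [v_1,v_2,v_3],
  ∂[v_0,v_1,v_2,v_3] = [v_1,v_2,v_3] − [v_0,v_2,v_3] + [v_0,v_1,v_3] − [v_0,v_1,v_2].
The resulting 10×5 matrix has rank 4, and its Smith normal form has invariant factors (1,1,1,1).

Reading off H_k = ker ∂_k / im ∂_{k+1}:

  H_0: rank C_0 − rank ∂_1 = 5 − 4 = 1, and the invariant factors of ∂_1 are all 1, so H_0 = Z.
  H_1: rank ker ∂_1 − rank ∂_2 = (10 − 4) − 6 = 0, and the invariant factors of ∂_2 are all 1, so H_1 = 0.
  H_2: rank ker ∂_2 − rank ∂_3 = (10 − 6) − 4 = 0, and the invariant factors of ∂_3 are all 1, so H_2 = 0.
  H_3: rank ker ∂_3 − rank ∂_4 = (5 − 4) − 0 = 1, and there is no ∂_4, so H_3 = Z.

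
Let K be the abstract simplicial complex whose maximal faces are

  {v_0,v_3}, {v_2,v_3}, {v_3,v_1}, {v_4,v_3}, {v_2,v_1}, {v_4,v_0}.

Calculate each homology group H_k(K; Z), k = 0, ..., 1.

K has 5 vertices, 6 edges.
rank ∂_0 = 0, rank ∂_1 = 4 ⇒ b_0 = 5 − 0 − 4 = 1; all invariant factors of ∂_1 are 1 so no torsion. So H_0 = Z.
rank ∂_1 = 4, rank ∂_2 = 0 ⇒ b_1 = 6 − 4 − 0 = 2. So H_1 = Z^2.

H_0 = Z,  H_1 = Z^2.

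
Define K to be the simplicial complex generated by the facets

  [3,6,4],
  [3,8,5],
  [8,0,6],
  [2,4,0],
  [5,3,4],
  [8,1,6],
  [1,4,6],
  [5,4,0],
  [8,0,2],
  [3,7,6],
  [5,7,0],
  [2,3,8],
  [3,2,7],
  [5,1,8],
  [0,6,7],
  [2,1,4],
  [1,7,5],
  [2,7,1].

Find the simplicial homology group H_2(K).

H_2 ≅ Z.

K has 9 vertices, 27 edges, 18 triangles.
rank ∂_2 = 17, rank ∂_3 = 0 ⇒ b_2 = 18 − 17 − 0 = 1. So H_2 ≅ Z.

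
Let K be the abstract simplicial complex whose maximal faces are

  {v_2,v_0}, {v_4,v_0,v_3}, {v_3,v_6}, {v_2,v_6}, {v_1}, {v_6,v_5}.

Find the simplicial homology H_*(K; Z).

We work with the vertex ordering v_0 < v_1 < v_2 < v_3 < v_4 < v_5 < v_6. The simplices of K, each written with vertices in increasing order, are:

  0-simplices (7): [v_0], [v_1], [v_2], [v_3], [v_4], [v_5], [v_6]
  1-simplices (7): [v_0,v_2], [v_0,v_3], [v_0,v_4], [v_2,v_6], [v_3,v_4], [v_3,v_6], [v_5,v_6]
  2-simplices (1): [v_0,v_3,v_4]

so the chain groups are C_0 ≅ Z^7, C_1 ≅ Z^7, C_2 ≅ Z^1.

Boundary ∂_1: C_1 → C_0 sends each edge [p,q] (with p < q) to q − p. For instance
  ∂[v_3,v_4] = [v_4] − [v_3].
This gives a 7×7 integer matrix of rank 5; reducing to Smith normal form yields diagonal entries (1,1,1,1,1).

The boundary map ∂_2: C_2 → C_1 sends each 2-simplex [p,q,r] to [q,r] − [p,r] + [p,q]. For instance
  ∂[v_0,v_3,v_4] = [v_3,v_4] − [v_0,v_4] + [v_0,v_3].
As a 7×1 matrix over Z this has rank 1, with invariant factors (1).

Reading off H_k = ker ∂_k / im ∂_{k+1}:

  H_0: rank C_0 − rank ∂_1 = 7 − 5 = 2, and the invariant factors of ∂_1 are all 1, so H_0 ≅ Z^2.
  H_1: rank ker ∂_1 − rank ∂_2 = (7 − 5) − 1 = 1, and the invariant factors of ∂_2 are all 1, so H_1 ≅ Z.
  H_2: rank ker ∂_2 − rank ∂_3 = (1 − 1) − 0 = 0, and there is no ∂_3, so H_2 ≅ 0.

H_0 = Z^2,  H_1 = Z,  H_2 = 0.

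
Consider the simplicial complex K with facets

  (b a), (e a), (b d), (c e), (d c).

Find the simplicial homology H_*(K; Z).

Fix the vertex order a < b < c < d < e and write every simplex with vertices in increasing order. Then dim K = 1 and the simplices of K are:

  0-simplices (5): a, b, c, d, e
  1-simplices (5): ab, ae, bd, cd, ce

so the chain groups are C_0 ≅ Z^5, C_1 ≅ Z^5.

Boundary ∂_1: C_1 → C_0 sends each edge [p,q] (with p < q) to q − p.
The 5×5 boundary matrix has rank 4 and Smith normal form diag(1,1,1,1).

Now H_k = ker ∂_k / im ∂_{k+1}, so:

  H_0: rank C_0 − rank ∂_1 = 5 − 4 = 1, and the invariant factors of ∂_1 are all 1, so H_0 ≅ Z.
  H_1: rank ker ∂_1 − rank ∂_2 = (5 − 4) − 0 = 1, and there is no ∂_2, so H_1 ≅ Z.

H_0 ≅ Z,  H_1 ≅ Z.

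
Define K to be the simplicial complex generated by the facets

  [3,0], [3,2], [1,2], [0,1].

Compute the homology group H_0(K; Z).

Order the vertices as 0 < 1 < 2 < 3. Listing each simplex with vertices in this order, K has dimension 1 with simplices:

  0-simplices (4): [0], [1], [2], [3]
  1-simplices (4): [0,1], [0,3], [1,2], [2,3]

so the chain groups are C_0 ≅ Z^4, C_1 ≅ Z^4.

The boundary map ∂_1: C_1 → C_0 is given by ∂[p,q] = [q] − [p]. For instance
  ∂[2,3] = [3] − [2].
As a 4×4 matrix over Z this has rank 3, with invariant factors (1,1,1).

Reading off H_k = ker ∂_k / im ∂_{k+1}:

  H_0: rank C_0 − rank ∂_1 = 4 − 3 = 1, and the invariant factors of ∂_1 are all 1, so H_0 = Z.

(K is a triangulation of the circle S^1.)

H_0 = Z.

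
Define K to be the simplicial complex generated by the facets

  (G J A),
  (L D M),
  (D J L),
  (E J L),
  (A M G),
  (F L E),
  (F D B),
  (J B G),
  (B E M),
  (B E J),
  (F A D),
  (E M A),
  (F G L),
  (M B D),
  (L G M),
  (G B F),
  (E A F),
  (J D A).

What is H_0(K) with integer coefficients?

H_0 ≅ Z.

Fix the vertex order A < B < D < E < F < G < J < L < M and write every simplex with vertices in increasing order. Then dim K = 2 and the simplices of K are:

  0-simplices (9): A, B, D, E, F, G, J, L, M
  1-simplices (27): AD, AE, AF, AG, AJ, AM, BD, BE, BF, BG, BJ, BM, DF, DJ, DL, DM, EF, EJ, EL, EM, FG, FL, GJ, GL, GM, JL, LM
  2-simplices (18): ADF, ADJ, AEF, AEM, AGJ, AGM, BDF, BDM, BEJ, BEM, BFG, BGJ, DJL, DLM, EFL, EJL, FGL, GLM

giving chain groups C_0 ≅ Z^9, C_1 ≅ Z^27, C_2 ≅ Z^18.

The boundary map ∂_1: C_1 → C_0 sends each edge [p,q] (with p < q) to q − p.
The 9×27 boundary matrix has rank 8 and Smith normal form diag(1,1,1,1,1,1,1,1).

The boundary map ∂_2: C_2 → C_1 maps a triangle to the signed sum of its edges. For instance
  ∂EFL = FL − EL + EF,
  ∂ADF = DF − AF + AD.
The 27×18 boundary matrix has rank 17 and Smith normal form diag(1,1,1,1,1,1,1,1,1,1,1,1,1,1,1,1,1).

Computing H_k = (kernel of ∂_k) / (image of ∂_{k+1}):

  H_0: rank C_0 − rank ∂_1 = 9 − 8 = 1, and the invariant factors of ∂_1 are all 1, so H_0 ≅ Z.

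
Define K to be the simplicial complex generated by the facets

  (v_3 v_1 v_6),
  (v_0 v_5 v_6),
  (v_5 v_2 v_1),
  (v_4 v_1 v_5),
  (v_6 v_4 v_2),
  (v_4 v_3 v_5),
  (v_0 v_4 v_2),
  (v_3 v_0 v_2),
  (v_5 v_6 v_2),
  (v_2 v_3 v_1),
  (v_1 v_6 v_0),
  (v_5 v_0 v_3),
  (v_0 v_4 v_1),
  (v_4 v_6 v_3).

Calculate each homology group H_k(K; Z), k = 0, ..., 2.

Fix the vertex order v_0 < v_1 < v_2 < v_3 < v_4 < v_5 < v_6 and write every simplex with vertices in increasing order. Then dim K = 2 and the simplices of K are:

  0-simplices (7): [v_0], [v_1], [v_2], [v_3], [v_4], [v_5], [v_6]
  1-simplices (21): (21 of them)
  2-simplices (14): (14 of them)

giving chain groups C_0 ≅ Z^7, C_1 ≅ Z^21, C_2 ≅ Z^14.

∂_1: C_1 → C_0 maps an edge to its endpoints' difference, ∂[p,q] = q − p. For instance
  ∂[v_3,v_5] = [v_5] − [v_3].
The 7×21 boundary matrix has rank 6 and Smith normal form diag(1,1,1,1,1,1).

∂_2: C_2 → C_1 acts by ∂[p,q,r] = [q,r] − [p,r] + [p,q]. For instance
  ∂[v_3,v_4,v_6] = [v_4,v_6] − [v_3,v_6] + [v_3,v_4],
  ∂[v_2,v_5,v_6] = [v_5,v_6] − [v_2,v_6] + [v_2,v_5].
As a 21×14 matrix over Z this has rank 13, with invariant factors (1,1,1,1,1,1,1,1,1,1,1,1,1).

Now H_k = ker ∂_k / im ∂_{k+1}, so:

  H_0: rank C_0 − rank ∂_1 = 7 − 6 = 1, and the invariant factors of ∂_1 are all 1, so H_0 = Z.
  H_1: rank ker ∂_1 − rank ∂_2 = (21 − 6) − 13 = 2, and the invariant factors of ∂_2 are all 1, so H_1 = Z^2.
  H_2: rank ker ∂_2 − rank ∂_3 = (14 − 13) − 0 = 1, and there is no ∂_3, so H_2 = Z.

H_0 = Z,  H_1 = Z^2,  H_2 = Z.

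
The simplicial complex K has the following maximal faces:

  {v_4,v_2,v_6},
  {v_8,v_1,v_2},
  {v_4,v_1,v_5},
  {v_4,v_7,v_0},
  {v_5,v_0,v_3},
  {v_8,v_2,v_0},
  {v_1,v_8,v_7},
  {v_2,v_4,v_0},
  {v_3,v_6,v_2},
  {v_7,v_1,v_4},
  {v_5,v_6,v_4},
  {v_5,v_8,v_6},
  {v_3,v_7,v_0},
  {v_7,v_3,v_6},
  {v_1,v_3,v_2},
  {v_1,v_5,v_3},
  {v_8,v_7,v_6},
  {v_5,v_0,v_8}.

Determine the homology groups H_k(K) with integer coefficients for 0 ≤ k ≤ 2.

H_0 ≅ Z,  H_1 ≅ Z^2,  H_2 ≅ Z.

Take the total order v_0 < v_1 < v_2 < v_3 < v_4 < v_5 < v_6 < v_7 < v_8 on the vertex set. Then K (dimension 2) consists of the simplices:

  0-simplices (9): [v_0], [v_1], [v_2], [v_3], [v_4], [v_5], [v_6], [v_7], [v_8]
  1-simplices (27): (27 of them)
  2-simplices (18): (18 of them)

Hence C_0 ≅ Z^9, C_1 ≅ Z^27, C_2 ≅ Z^18.

Boundary ∂_1: C_1 → C_0 maps an edge to its endpoints' difference, ∂[p,q] = q − p. For instance
  ∂[v_3,v_6] = [v_6] − [v_3].
This gives a 9×27 integer matrix of rank 8; reducing to Smith normal form yields diagonal entries (1,1,1,1,1,1,1,1).

The boundary map ∂_2: C_2 → C_1 sends each 2-simplex [p,q,r] to [q,r] − [p,r] + [p,q]. For instance
  ∂[v_0,v_5,v_8] = [v_5,v_8] − [v_0,v_8] + [v_0,v_5],
  ∂[v_0,v_2,v_8] = [v_2,v_8] − [v_0,v_8] + [v_0,v_2].
As a 27×18 matrix over Z this has rank 17, with invariant factors (1,1,1,1,1,1,1,1,1,1,1,1,1,1,1,1,1).

Reading off H_k = ker ∂_k / im ∂_{k+1}:

  H_0: rank C_0 − rank ∂_1 = 9 − 8 = 1, and the invariant factors of ∂_1 are all 1, so H_0 ≅ Z.
  H_1: rank ker ∂_1 − rank ∂_2 = (27 − 8) − 17 = 2, and the invariant factors of ∂_2 are all 1, so H_1 ≅ Z^2.
  H_2: rank ker ∂_2 − rank ∂_3 = (18 − 17) − 0 = 1, and there is no ∂_3, so H_2 ≅ Z.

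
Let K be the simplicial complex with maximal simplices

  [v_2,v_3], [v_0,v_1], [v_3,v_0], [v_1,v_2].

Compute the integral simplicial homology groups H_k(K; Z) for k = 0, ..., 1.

H_0 ≅ Z,  H_1 ≅ Z.

Fix the vertex order v_0 < v_1 < v_2 < v_3 and write every simplex with vertices in increasing order. Then dim K = 1 and the simplices of K are:

  0-simplices (4): [v_0], [v_1], [v_2], [v_3]
  1-simplices (4): [v_0,v_1], [v_0,v_3], [v_1,v_2], [v_2,v_3]

giving chain groups C_0 ≅ Z^4, C_1 ≅ Z^4.

Boundary ∂_1: C_1 → C_0 sends each edge [p,q] (with p < q) to q − p.
As a 4×4 matrix over Z this has rank 3, with invariant factors (1,1,1).

From H_k ≅ ker(∂_k) / im(∂_{k+1}) we obtain:

  H_0: rank C_0 − rank ∂_1 = 4 − 3 = 1, and the invariant factors of ∂_1 are all 1, so H_0 = Z.
  H_1: rank ker ∂_1 − rank ∂_2 = (4 − 3) − 0 = 1, and there is no ∂_2, so H_1 = Z.

As a check, the Euler characteristic is 4 − 4 = 0, which agrees with 1 − 1 = 0.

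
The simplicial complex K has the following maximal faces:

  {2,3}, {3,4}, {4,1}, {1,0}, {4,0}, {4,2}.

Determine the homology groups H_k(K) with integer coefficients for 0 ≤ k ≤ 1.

Take the total order 0 < 1 < 2 < 3 < 4 on the vertex set. Then K (dimension 1) consists of the simplices:

  0-simplices (5): [0], [1], [2], [3], [4]
  1-simplices (6): [0,1], [0,4], [1,4], [2,3], [2,4], [3,4]

Hence C_0 ≅ Z^5, C_1 ≅ Z^6.

Boundary ∂_1: C_1 → C_0 sends each edge [p,q] (with p < q) to q − p. For instance
  ∂[2,4] = [4] − [2].
As a 5×6 matrix over Z this has rank 4, with invariant factors (1,1,1,1).

From H_k ≅ ker(∂_k) / im(∂_{k+1}) we obtain:

  H_0: rank C_0 − rank ∂_1 = 5 − 4 = 1, and the invariant factors of ∂_1 are all 1, so H_0 ≅ Z.
  H_1: rank ker ∂_1 − rank ∂_2 = (6 − 4) − 0 = 2, and there is no ∂_2, so H_1 ≅ Z^2.

As a check, the Euler characteristic is 5 − 6 = -1, which agrees with 1 − 2 = -1.

H_0 ≅ Z,  H_1 ≅ Z^2.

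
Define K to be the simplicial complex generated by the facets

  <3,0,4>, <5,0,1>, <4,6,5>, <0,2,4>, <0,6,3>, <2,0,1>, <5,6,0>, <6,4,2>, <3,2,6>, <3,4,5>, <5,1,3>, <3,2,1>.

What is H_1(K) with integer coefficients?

H_1 ≅ Z/2.

Order the vertices as 0 < 1 < 2 < 3 < 4 < 5 < 6. Listing each simplex with vertices in this order, K has dimension 2 with simplices:

  0-simplices (7): [0], [1], [2], [3], [4], [5], [6]
  1-simplices (18): [0,1], [0,2], [0,3], [0,4], [0,5], [0,6], [1,2], [1,3], [1,5], [2,3], [2,4], [2,6], [3,4], [3,5], [3,6], [4,5], [4,6], [5,6]
  2-simplices (12): [0,1,2], [0,1,5], [0,2,4], [0,3,4], [0,3,6], [0,5,6], [1,2,3], [1,3,5], [2,3,6], [2,4,6], [3,4,5], [4,5,6]

giving chain groups C_0 ≅ Z^7, C_1 ≅ Z^18, C_2 ≅ Z^12.

The boundary map ∂_1: C_1 → C_0 sends each edge [p,q] (with p < q) to q − p.
The resulting 7×18 matrix has rank 6, and its Smith normal form has invariant factors (1,1,1,1,1,1).

∂_2: C_2 → C_1 sends each 2-simplex [p,q,r] to [q,r] − [p,r] + [p,q]. For instance
  ∂[0,2,4] = [2,4] − [0,4] + [0,2],
  ∂[2,3,6] = [3,6] − [2,6] + [2,3].
The resulting 18×12 matrix has rank 12, and its Smith normal form has invariant factors (1,1,1,1,1,1,1,1,1,1,1,2).

Computing H_k = (kernel of ∂_k) / (image of ∂_{k+1}):

  H_1: rank ker ∂_1 − rank ∂_2 = (18 − 6) − 12 = 0, and ∂_2 has invariant factor 2 > 1, so H_1 = Z/2.

(K is a triangulation of the real projective plane RP^2.)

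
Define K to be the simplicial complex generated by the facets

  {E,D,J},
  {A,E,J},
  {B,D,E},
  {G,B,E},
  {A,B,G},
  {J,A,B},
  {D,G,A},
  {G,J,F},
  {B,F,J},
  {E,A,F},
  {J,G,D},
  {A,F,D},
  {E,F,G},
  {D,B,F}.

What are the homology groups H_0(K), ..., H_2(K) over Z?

H_0 ≅ Z,  H_1 ≅ Z^2,  H_2 ≅ Z.

Fix the vertex order A < B < D < E < F < G < J and write every simplex with vertices in increasing order. Then dim K = 2 and the simplices of K are:

  0-simplices (7): A, B, D, E, F, G, J
  1-simplices (21): AB, AD, AE, AF, AG, AJ, BD, BE, BF, BG, BJ, DE, DF, DG, DJ, EF, EG, EJ, FG, FJ, GJ
  2-simplices (14): ABG, ABJ, ADF, ADG, AEF, AEJ, BDE, BDF, BEG, BFJ, DEJ, DGJ, EFG, FGJ

Hence C_0 ≅ Z^7, C_1 ≅ Z^21, C_2 ≅ Z^14.

The boundary map ∂_1: C_1 → C_0 is given by ∂[p,q] = [q] − [p].
The 7×21 boundary matrix has rank 6 and Smith normal form diag(1,1,1,1,1,1).

∂_2: C_2 → C_1 acts by ∂[p,q,r] = [q,r] − [p,r] + [p,q]. For instance
  ∂ABG = BG − AG + AB,
  ∂BDE = DE − BE + BD.
The 21×14 boundary matrix has rank 13 and Smith normal form diag(1,1,1,1,1,1,1,1,1,1,1,1,1).

Reading off H_k = ker ∂_k / im ∂_{k+1}:

  H_0: rank C_0 − rank ∂_1 = 7 − 6 = 1, and the invariant factors of ∂_1 are all 1, so H_0 = Z.
  H_1: rank ker ∂_1 − rank ∂_2 = (21 − 6) − 13 = 2, and the invariant factors of ∂_2 are all 1, so H_1 = Z^2.
  H_2: rank ker ∂_2 − rank ∂_3 = (14 − 13) − 0 = 1, and there is no ∂_3, so H_2 = Z.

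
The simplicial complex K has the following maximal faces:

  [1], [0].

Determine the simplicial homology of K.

We work with the vertex ordering 0 < 1. The simplices of K, each written with vertices in increasing order, are:

  0-simplices (2): [0], [1]

so the chain groups are C_0 ≅ Z^2.

Reading off H_k = ker ∂_k / im ∂_{k+1}:

  H_0: rank C_0 − rank ∂_1 = 2 − 0 = 2, and there is no ∂_1, so H_0 = Z^2.

H_0 ≅ Z^2.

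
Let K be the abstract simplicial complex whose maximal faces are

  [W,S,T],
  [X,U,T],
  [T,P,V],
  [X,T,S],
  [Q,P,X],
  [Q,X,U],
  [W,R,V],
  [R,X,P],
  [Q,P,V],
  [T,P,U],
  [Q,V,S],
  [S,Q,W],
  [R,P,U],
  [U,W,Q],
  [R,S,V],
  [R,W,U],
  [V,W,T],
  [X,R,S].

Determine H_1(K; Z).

Take the total order P < Q < R < S < T < U < V < W < X on the vertex set. Then K (dimension 2) consists of the simplices:

  0-simplices (9): P, Q, R, S, T, U, V, W, X
  1-simplices (27): PQ, PR, PT, PU, PV, PX, QS, QU, QV, QW, QX, RS, RU, RV, RW, RX, ST, SV, SW, SX, TU, TV, TW, TX, UW, UX, VW
  2-simplices (18): PQV, PQX, PRU, PRX, PTU, PTV, QSV, QSW, QUW, QUX, RSV, RSX, RUW, RVW, STW, STX, TUX, TVW

so the chain groups are C_0 ≅ Z^9, C_1 ≅ Z^27, C_2 ≅ Z^18.

The boundary map ∂_1: C_1 → C_0 sends each edge [p,q] (with p < q) to q − p. For instance
  ∂TV = V − T.
The 9×27 boundary matrix has rank 8 and Smith normal form diag(1,1,1,1,1,1,1,1).

The boundary map ∂_2: C_2 → C_1 maps a triangle to the signed sum of its edges. For instance
  ∂RVW = VW − RW + RV,
  ∂RSX = SX − RX + RS.
As a 27×18 matrix over Z this has rank 18, with invariant factors (1,1,1,1,1,1,1,1,1,1,1,1,1,1,1,1,1,2).

Reading off H_k = ker ∂_k / im ∂_{k+1}:

  H_1: rank ker ∂_1 − rank ∂_2 = (27 − 8) − 18 = 1, and ∂_2 has invariant factor 2 > 1, so H_1 = Z ⊕ Z/2.

H_1 ≅ Z ⊕ Z/2.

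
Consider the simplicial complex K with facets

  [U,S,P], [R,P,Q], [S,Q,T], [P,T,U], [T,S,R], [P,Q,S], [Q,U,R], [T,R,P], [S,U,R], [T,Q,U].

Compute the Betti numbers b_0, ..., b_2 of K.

We work with the vertex ordering P < Q < R < S < T < U. The simplices of K, each written with vertices in increasing order, are:

  0-simplices (6): P, Q, R, S, T, U
  1-simplices (15): PQ, PR, PS, PT, PU, QR, QS, QT, QU, RS, RT, RU, ST, SU, TU
  2-simplices (10): PQR, PQS, PRT, PSU, PTU, QRU, QST, QTU, RST, RSU

Hence C_0 ≅ Z^6, C_1 ≅ Z^15, C_2 ≅ Z^10.

Boundary ∂_1: C_1 → C_0 is given by ∂[p,q] = [q] − [p]. For instance
  ∂ST = T − S.
The resulting 6×15 matrix has rank 5, and its Smith normal form has invariant factors (1,1,1,1,1).

∂_2: C_2 → C_1 acts by ∂[p,q,r] = [q,r] − [p,r] + [p,q]. For instance
  ∂QST = ST − QT + QS,
  ∂QTU = TU − QU + QT.
This gives a 15×10 integer matrix of rank 10; reducing to Smith normal form yields diagonal entries (1,1,1,1,1,1,1,1,1,2).

Reading off H_k = ker ∂_k / im ∂_{k+1}:

  H_0: rank C_0 − rank ∂_1 = 6 − 5 = 1, and the invariant factors of ∂_1 are all 1, so H_0 ≅ Z.
  H_1: rank ker ∂_1 − rank ∂_2 = (15 − 5) − 10 = 0, and ∂_2 has invariant factor 2 > 1, so H_1 ≅ Z/2Z.
  H_2: rank ker ∂_2 − rank ∂_3 = (10 − 10) − 0 = 0, and there is no ∂_3, so H_2 ≅ 0.

As a check, the Euler characteristic is 6 − 15 + 10 = 1, which agrees with 1 − 0 + 0 = 1.
(K is a triangulation of the real projective plane RP^2.)

Hence the Betti numbers are b_0 = 1, b_1 = 0, b_2 = 0.

b_0 = 1, b_1 = 0, b_2 = 0.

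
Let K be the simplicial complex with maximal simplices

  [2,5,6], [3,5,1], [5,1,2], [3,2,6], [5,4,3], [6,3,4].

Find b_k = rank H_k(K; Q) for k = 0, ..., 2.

Take the total order 1 < 2 < 3 < 4 < 5 < 6 on the vertex set. Then K (dimension 2) consists of the simplices:

  0-simplices (6): [1], [2], [3], [4], [5], [6]
  1-simplices (12): [1,2], [1,3], [1,5], [2,3], [2,5], [2,6], [3,4], [3,5], [3,6], [4,5], [4,6], [5,6]
  2-simplices (6): [1,2,5], [1,3,5], [2,3,6], [2,5,6], [3,4,5], [3,4,6]

Hence C_0 ≅ Z^6, C_1 ≅ Z^12, C_2 ≅ Z^6.

Boundary ∂_1: C_1 → C_0 is given by ∂[p,q] = [q] − [p].
As a 6×12 matrix over Z this has rank 5, with invariant factors (1,1,1,1,1).

∂_2: C_2 → C_1 sends each 2-simplex [p,q,r] to [q,r] − [p,r] + [p,q]. For instance
  ∂[3,4,6] = [4,6] − [3,6] + [3,4],
  ∂[2,5,6] = [5,6] − [2,6] + [2,5].
As a 12×6 matrix over Z this has rank 6, with invariant factors (1,1,1,1,1,1).

Now H_k = ker ∂_k / im ∂_{k+1}, so:

  H_0: rank C_0 − rank ∂_1 = 6 − 5 = 1, and the invariant factors of ∂_1 are all 1, so H_0 ≅ Z.
  H_1: rank ker ∂_1 − rank ∂_2 = (12 − 5) − 6 = 1, and the invariant factors of ∂_2 are all 1, so H_1 ≅ Z.
  H_2: rank ker ∂_2 − rank ∂_3 = (6 − 6) − 0 = 0, and there is no ∂_3, so H_2 ≅ 0.

(K is a triangulation of the cylinder S^1 x I.)

Hence the Betti numbers are b_0 = 1, b_1 = 1, b_2 = 0.

b_0 = 1, b_1 = 1, b_2 = 0.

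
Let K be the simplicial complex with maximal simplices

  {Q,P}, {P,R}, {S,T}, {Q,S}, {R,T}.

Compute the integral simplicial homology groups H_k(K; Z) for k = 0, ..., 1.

H_0 ≅ Z,  H_1 ≅ Z.

Order the vertices as P < Q < R < S < T. Listing each simplex with vertices in this order, K has dimension 1 with simplices:

  0-simplices (5): P, Q, R, S, T
  1-simplices (5): PQ, PR, QS, RT, ST

giving chain groups C_0 ≅ Z^5, C_1 ≅ Z^5.

∂_1: C_1 → C_0 maps an edge to its endpoints' difference, ∂[p,q] = q − p. For instance
  ∂ST = T − S.
As a 5×5 matrix over Z this has rank 4, with invariant factors (1,1,1,1).

Now H_k = ker ∂_k / im ∂_{k+1}, so:

  H_0: rank C_0 − rank ∂_1 = 5 − 4 = 1, and the invariant factors of ∂_1 are all 1, so H_0 = Z.
  H_1: rank ker ∂_1 − rank ∂_2 = (5 − 4) − 0 = 1, and there is no ∂_2, so H_1 = Z.

As a check, the Euler characteristic is 5 − 5 = 0, which agrees with 1 − 1 = 0.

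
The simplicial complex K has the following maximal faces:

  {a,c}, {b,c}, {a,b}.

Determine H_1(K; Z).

H_1 = Z.

K has 3 vertices, 3 edges.
rank ∂_1 = 2, rank ∂_2 = 0 ⇒ b_1 = 3 − 2 − 0 = 1. So H_1 ≅ Z.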